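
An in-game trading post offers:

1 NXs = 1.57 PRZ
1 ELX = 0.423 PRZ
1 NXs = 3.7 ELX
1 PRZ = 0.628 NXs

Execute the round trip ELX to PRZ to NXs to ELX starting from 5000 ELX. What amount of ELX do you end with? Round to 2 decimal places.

5000 ELX × 0.423 = 2115 PRZ
2115 PRZ × 0.628 = 1328.22 NXs
1328.22 NXs × 3.7 = 4914.414 ELX

4914.41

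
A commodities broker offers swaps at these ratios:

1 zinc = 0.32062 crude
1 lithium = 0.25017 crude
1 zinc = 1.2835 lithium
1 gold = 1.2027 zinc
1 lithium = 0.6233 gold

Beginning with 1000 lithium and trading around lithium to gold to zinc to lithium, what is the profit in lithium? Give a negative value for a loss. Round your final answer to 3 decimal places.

-37.833

1000 lithium × 0.6233 = 623.3 gold
623.3 gold × 1.2027 = 749.64291 zinc
749.64291 zinc × 1.2835 = 962.166674985 lithium
Net change: 962.166674985 − 1000 = -37.833325015 lithium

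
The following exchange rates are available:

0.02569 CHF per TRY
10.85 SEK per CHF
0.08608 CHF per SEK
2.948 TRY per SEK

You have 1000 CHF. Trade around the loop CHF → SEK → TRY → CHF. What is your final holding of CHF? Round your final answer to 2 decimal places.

821.72

1000 CHF × 10.85 = 10850 SEK
10850 SEK × 2.948 = 31985.8 TRY
31985.8 TRY × 0.02569 = 821.715202 CHF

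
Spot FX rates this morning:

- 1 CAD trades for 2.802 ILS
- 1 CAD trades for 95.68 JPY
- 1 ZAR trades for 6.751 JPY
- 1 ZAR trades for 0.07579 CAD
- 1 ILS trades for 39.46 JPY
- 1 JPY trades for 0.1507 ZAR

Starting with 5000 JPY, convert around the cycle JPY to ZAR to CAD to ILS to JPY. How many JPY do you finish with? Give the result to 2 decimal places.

5000 JPY × 0.1507 = 753.5 ZAR
753.5 ZAR × 0.07579 = 57.107765 CAD
57.107765 CAD × 2.802 = 160.01595753 ILS
160.01595753 ILS × 39.46 = 6314.2296841338 JPY

6314.23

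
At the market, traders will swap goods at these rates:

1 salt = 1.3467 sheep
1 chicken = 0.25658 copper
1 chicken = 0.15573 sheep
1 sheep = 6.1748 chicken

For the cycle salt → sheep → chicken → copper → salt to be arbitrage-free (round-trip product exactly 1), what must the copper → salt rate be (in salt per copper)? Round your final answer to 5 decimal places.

0.46869

Known legs of the cycle: 1.3467 × 6.1748 × 0.25658 = 2.1336174587928
For no arbitrage the full-cycle product must be 1, so the missing rate is 1 / 2.1336174587928 ≈ 0.4686876.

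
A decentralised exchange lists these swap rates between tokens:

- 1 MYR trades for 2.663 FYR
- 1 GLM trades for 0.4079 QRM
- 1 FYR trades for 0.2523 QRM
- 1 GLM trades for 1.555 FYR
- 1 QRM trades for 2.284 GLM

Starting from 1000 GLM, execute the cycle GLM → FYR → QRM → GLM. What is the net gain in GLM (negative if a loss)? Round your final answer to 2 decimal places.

-103.93

1000 GLM × 1.555 = 1555 FYR
1555 FYR × 0.2523 = 392.3265 QRM
392.3265 QRM × 2.284 = 896.073726 GLM
Net change: 896.073726 − 1000 = -103.926274 GLM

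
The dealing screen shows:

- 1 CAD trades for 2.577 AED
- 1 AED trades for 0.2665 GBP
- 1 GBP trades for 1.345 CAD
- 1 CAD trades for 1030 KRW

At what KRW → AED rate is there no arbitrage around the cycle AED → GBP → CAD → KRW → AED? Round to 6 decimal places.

Known legs of the cycle: 0.2665 × 1.345 × 1030 = 369.195775
For no arbitrage the full-cycle product must be 1, so the missing rate is 1 / 369.195775 ≈ 0.00270859.

0.002709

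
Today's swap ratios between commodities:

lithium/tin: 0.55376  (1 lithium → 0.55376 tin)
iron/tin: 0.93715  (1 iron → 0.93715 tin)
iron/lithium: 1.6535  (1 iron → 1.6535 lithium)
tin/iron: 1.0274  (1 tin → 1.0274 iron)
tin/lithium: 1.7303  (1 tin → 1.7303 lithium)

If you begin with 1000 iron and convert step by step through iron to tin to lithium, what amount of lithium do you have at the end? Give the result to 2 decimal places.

1621.55

1000 iron × 0.93715 = 937.15 tin
937.15 tin × 1.7303 = 1621.550645 lithium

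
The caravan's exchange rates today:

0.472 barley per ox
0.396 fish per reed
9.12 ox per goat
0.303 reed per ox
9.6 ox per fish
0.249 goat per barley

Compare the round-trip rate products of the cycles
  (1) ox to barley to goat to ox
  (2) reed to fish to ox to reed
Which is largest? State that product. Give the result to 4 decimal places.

(1) 0.472 × 0.249 × 9.12 = 1.07186
(2) 0.396 × 9.6 × 0.303 = 1.15188
Highest is cycle (2) at 1.1519 (>1, arbitrage).

1.1519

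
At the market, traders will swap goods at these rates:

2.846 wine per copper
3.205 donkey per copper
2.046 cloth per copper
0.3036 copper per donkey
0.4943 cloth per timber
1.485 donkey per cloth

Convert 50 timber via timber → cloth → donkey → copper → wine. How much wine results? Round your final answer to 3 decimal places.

50 timber × 0.4943 = 24.715 cloth
24.715 cloth × 1.485 = 36.701775 donkey
36.701775 donkey × 0.3036 = 11.14265889 copper
11.14265889 copper × 2.846 = 31.71200720094 wine

31.712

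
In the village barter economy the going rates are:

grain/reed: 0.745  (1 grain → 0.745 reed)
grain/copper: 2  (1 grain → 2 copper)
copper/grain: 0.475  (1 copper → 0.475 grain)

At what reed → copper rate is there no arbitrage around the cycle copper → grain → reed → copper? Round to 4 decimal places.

Known legs of the cycle: 0.475 × 0.745 = 0.353875
For no arbitrage the full-cycle product must be 1, so the missing rate is 1 / 0.353875 ≈ 2.825857.

2.8259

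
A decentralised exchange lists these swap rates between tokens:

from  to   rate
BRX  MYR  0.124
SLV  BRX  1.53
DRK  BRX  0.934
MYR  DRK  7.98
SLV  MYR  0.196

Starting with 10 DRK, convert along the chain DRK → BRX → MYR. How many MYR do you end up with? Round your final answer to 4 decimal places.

1.1582

10 DRK × 0.934 = 9.34 BRX
9.34 BRX × 0.124 = 1.15816 MYR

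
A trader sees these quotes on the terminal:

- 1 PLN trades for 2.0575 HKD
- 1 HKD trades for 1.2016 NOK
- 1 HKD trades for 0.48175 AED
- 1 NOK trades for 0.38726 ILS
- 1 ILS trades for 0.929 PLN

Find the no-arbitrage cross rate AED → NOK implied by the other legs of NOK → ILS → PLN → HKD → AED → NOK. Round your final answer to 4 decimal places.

2.8043

Known legs of the cycle: 0.38726 × 0.929 × 2.0575 × 0.48175 = 0.3565988369008375
For no arbitrage the full-cycle product must be 1, so the missing rate is 1 / 0.3565988369008375 ≈ 2.804272.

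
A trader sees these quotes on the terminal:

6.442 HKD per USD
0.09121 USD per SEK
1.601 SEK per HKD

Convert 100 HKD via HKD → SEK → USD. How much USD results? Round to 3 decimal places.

100 HKD × 1.601 = 160.1 SEK
160.1 SEK × 0.09121 = 14.602721 USD

14.603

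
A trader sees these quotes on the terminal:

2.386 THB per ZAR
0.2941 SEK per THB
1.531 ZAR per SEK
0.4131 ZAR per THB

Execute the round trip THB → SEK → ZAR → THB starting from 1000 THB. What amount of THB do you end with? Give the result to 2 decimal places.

1074.34

1000 THB × 0.2941 = 294.1 SEK
294.1 SEK × 1.531 = 450.2671 ZAR
450.2671 ZAR × 2.386 = 1074.3373006 THB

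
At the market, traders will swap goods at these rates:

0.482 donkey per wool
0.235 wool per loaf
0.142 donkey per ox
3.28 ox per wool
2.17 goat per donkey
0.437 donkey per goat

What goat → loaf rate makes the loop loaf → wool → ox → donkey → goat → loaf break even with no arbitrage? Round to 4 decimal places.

4.2103

Known legs of the cycle: 0.235 × 3.28 × 0.142 × 2.17 = 0.237514312
For no arbitrage the full-cycle product must be 1, so the missing rate is 1 / 0.237514312 ≈ 4.210273.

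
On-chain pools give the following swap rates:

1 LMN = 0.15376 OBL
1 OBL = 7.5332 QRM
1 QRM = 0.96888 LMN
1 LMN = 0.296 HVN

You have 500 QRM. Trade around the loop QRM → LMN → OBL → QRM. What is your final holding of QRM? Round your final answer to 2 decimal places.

500 QRM × 0.96888 = 484.44 LMN
484.44 LMN × 0.15376 = 74.4874944 OBL
74.4874944 OBL × 7.5332 = 561.12919281408 QRM

561.13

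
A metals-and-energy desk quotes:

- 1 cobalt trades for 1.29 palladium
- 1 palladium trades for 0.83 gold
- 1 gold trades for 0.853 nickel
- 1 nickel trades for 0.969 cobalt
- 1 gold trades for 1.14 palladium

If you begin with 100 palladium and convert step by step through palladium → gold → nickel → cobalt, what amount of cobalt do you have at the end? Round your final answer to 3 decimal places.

68.604

100 palladium × 0.83 = 83 gold
83 gold × 0.853 = 70.799 nickel
70.799 nickel × 0.969 = 68.604231 cobalt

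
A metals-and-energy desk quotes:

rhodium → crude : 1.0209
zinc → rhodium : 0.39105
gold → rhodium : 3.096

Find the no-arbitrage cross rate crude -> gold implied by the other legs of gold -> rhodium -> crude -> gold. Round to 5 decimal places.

Known legs of the cycle: 3.096 × 1.0209 = 3.1607064
For no arbitrage the full-cycle product must be 1, so the missing rate is 1 / 3.1607064 ≈ 0.3163850.

0.31638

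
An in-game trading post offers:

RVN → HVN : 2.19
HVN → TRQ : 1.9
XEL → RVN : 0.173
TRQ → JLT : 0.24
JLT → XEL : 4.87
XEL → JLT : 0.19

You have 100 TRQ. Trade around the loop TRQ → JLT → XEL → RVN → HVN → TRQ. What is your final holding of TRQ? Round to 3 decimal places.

84.136

100 TRQ × 0.24 = 24 JLT
24 JLT × 4.87 = 116.88 XEL
116.88 XEL × 0.173 = 20.22024 RVN
20.22024 RVN × 2.19 = 44.2823256 HVN
44.2823256 HVN × 1.9 = 84.13641864 TRQ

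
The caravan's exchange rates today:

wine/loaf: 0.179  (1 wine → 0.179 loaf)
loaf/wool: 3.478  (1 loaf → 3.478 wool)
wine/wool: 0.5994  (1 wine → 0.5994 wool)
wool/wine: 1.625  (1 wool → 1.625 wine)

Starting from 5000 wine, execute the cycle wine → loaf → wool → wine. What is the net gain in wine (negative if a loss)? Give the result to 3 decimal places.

58.316

5000 wine × 0.179 = 895 loaf
895 loaf × 3.478 = 3112.81 wool
3112.81 wool × 1.625 = 5058.31625 wine
Net change: 5058.31625 − 5000 = 58.31625 wine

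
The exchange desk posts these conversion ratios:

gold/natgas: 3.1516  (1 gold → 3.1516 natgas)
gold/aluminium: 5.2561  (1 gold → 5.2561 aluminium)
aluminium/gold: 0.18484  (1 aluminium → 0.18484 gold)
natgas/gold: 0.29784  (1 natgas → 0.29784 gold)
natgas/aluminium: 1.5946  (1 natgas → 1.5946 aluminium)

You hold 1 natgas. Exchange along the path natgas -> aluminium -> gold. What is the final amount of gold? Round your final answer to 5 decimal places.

1 natgas × 1.5946 = 1.5946 aluminium
1.5946 aluminium × 0.18484 = 0.294745864 gold

0.29475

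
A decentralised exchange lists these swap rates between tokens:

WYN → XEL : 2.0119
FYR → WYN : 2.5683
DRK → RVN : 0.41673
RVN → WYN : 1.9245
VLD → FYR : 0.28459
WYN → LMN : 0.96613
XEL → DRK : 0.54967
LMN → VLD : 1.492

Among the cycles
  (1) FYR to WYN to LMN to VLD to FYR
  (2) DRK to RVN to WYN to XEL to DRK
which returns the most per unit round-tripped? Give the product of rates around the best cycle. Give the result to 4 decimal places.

(1) 2.5683 × 0.96613 × 1.492 × 0.28459 = 1.05359
(2) 0.41673 × 1.9245 × 2.0119 × 0.54967 = 0.88691
Highest is cycle (1) at 1.0536 (>1, arbitrage).

1.0536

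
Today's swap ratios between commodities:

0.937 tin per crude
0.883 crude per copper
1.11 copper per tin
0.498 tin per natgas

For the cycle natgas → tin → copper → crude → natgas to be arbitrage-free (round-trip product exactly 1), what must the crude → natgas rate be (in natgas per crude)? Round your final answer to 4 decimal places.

Known legs of the cycle: 0.498 × 1.11 × 0.883 = 0.48810474
For no arbitrage the full-cycle product must be 1, so the missing rate is 1 / 0.48810474 ≈ 2.048741.

2.0487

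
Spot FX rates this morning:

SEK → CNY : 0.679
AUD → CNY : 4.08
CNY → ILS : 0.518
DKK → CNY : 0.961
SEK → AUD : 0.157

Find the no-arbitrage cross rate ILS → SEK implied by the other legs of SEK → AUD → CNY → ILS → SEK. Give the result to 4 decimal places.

Known legs of the cycle: 0.157 × 4.08 × 0.518 = 0.33181008
For no arbitrage the full-cycle product must be 1, so the missing rate is 1 / 0.33181008 ≈ 3.013772.

3.0138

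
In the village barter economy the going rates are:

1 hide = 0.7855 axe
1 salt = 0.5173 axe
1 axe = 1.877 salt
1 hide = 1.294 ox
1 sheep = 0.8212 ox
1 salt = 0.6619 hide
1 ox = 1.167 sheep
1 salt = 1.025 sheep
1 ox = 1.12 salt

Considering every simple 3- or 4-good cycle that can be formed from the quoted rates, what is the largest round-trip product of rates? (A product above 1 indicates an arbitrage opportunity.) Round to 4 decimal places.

0.9759

hide→axe→salt→hide: 0.7855 × 1.877 × 0.6619 = 0.97589
hide→ox→salt→hide: 1.294 × 1.12 × 0.6619 = 0.95928
salt→sheep→ox→salt: 1.025 × 0.8212 × 1.12 = 0.94274
Maximum is hide→axe→salt→hide at 0.9759; no arbitrage — every cycle loses value.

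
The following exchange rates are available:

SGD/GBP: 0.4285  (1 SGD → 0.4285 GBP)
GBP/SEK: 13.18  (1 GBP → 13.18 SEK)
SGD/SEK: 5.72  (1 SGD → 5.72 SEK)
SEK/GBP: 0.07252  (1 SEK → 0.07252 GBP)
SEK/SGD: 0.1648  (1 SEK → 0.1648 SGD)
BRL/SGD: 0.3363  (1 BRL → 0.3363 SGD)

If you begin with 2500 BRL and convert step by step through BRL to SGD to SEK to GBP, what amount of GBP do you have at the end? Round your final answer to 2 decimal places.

348.76

2500 BRL × 0.3363 = 840.75 SGD
840.75 SGD × 5.72 = 4809.09 SEK
4809.09 SEK × 0.07252 = 348.7552068 GBP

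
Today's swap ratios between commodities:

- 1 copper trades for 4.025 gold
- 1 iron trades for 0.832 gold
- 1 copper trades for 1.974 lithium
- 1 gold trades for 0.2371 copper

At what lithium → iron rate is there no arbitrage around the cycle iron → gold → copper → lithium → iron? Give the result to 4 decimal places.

Known legs of the cycle: 0.832 × 0.2371 × 1.974 = 0.3894054528
For no arbitrage the full-cycle product must be 1, so the missing rate is 1 / 0.3894054528 ≈ 2.568017.

2.5680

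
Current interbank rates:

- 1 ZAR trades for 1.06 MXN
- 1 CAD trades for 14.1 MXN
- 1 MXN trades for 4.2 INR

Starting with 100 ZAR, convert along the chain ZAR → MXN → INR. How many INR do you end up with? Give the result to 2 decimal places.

445.20

100 ZAR × 1.06 = 106 MXN
106 MXN × 4.2 = 445.2 INR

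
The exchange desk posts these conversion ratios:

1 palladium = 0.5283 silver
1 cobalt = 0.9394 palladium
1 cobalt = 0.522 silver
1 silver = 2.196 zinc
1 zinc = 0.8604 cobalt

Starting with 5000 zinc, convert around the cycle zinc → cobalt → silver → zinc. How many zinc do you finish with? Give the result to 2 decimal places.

4931.43

5000 zinc × 0.8604 = 4302 cobalt
4302 cobalt × 0.522 = 2245.644 silver
2245.644 silver × 2.196 = 4931.434224 zinc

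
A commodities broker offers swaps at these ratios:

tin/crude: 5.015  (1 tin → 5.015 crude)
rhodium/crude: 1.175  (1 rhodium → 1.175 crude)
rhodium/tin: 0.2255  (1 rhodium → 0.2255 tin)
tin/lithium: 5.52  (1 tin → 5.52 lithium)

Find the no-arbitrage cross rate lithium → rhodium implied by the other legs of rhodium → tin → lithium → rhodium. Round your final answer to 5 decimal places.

0.80337

Known legs of the cycle: 0.2255 × 5.52 = 1.24476
For no arbitrage the full-cycle product must be 1, so the missing rate is 1 / 1.24476 ≈ 0.8033677.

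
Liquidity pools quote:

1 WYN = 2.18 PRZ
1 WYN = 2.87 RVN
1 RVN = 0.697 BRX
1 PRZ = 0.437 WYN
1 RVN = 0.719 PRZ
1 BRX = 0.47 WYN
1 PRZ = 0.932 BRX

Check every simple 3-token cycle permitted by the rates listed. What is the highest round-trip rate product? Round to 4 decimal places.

0.9549

BRX→WYN→PRZ→BRX: 0.47 × 2.18 × 0.932 = 0.95493
BRX→WYN→RVN→BRX: 0.47 × 2.87 × 0.697 = 0.94018
PRZ→WYN→RVN→PRZ: 0.437 × 2.87 × 0.719 = 0.90176
Maximum is BRX→WYN→PRZ→BRX at 0.9549; no arbitrage — every cycle loses value.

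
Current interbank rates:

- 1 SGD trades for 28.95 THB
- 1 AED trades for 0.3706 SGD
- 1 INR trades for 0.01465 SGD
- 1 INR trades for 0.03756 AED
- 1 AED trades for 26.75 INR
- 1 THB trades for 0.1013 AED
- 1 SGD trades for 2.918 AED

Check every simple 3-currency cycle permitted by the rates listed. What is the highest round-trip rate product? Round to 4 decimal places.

1.1435

SGD→AED→INR→SGD: 2.918 × 26.75 × 0.01465 = 1.14353
SGD→THB→AED→SGD: 28.95 × 0.1013 × 0.3706 = 1.08683
Maximum is SGD→AED→INR→SGD at 1.1435; arbitrage exists.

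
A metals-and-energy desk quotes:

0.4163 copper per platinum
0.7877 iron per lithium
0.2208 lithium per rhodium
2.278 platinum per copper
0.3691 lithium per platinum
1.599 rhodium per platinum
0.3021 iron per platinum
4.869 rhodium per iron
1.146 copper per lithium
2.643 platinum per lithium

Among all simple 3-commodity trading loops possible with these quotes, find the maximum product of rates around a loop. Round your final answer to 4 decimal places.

lithium→copper→platinum→lithium: 1.146 × 2.278 × 0.3691 = 0.96357
lithium→platinum→rhodium→lithium: 2.643 × 1.599 × 0.2208 = 0.93314
iron→rhodium→lithium→iron: 4.869 × 0.2208 × 0.7877 = 0.84684
Maximum is lithium→copper→platinum→lithium at 0.9636; no arbitrage — every cycle loses value.

0.9636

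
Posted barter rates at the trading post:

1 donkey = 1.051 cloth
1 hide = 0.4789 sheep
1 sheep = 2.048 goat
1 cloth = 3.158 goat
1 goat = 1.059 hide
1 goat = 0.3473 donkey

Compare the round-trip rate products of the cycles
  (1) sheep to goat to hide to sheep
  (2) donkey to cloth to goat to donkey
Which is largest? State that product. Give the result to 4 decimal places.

1.1527

(1) 2.048 × 1.059 × 0.4789 = 1.03865
(2) 1.051 × 3.158 × 0.3473 = 1.15271
Highest is cycle (2) at 1.1527 (>1, arbitrage).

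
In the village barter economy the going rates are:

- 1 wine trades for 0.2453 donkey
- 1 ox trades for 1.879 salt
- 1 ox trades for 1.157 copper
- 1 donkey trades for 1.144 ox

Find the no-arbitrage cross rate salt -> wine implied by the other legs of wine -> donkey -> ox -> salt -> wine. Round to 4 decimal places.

1.8965

Known legs of the cycle: 0.2453 × 1.144 × 1.879 = 0.5272909928
For no arbitrage the full-cycle product must be 1, so the missing rate is 1 / 0.5272909928 ≈ 1.896486.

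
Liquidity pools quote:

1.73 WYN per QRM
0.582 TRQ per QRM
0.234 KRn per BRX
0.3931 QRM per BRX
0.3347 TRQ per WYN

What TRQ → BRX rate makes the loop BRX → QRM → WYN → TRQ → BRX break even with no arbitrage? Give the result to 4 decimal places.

4.3933

Known legs of the cycle: 0.3931 × 1.73 × 0.3347 = 0.2276170861
For no arbitrage the full-cycle product must be 1, so the missing rate is 1 / 0.2276170861 ≈ 4.393343.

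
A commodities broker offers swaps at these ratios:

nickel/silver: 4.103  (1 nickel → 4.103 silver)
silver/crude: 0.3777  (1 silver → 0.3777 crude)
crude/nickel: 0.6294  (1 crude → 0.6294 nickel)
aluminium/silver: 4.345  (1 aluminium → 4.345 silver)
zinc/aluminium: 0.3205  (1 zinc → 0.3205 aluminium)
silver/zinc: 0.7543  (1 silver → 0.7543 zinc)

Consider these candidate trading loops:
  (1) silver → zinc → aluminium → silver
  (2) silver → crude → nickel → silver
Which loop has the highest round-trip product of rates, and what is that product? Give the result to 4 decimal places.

(1) 0.7543 × 0.3205 × 4.345 = 1.05042
(2) 0.3777 × 0.6294 × 4.103 = 0.97538
Highest is cycle (1) at 1.0504 (>1, arbitrage).

1.0504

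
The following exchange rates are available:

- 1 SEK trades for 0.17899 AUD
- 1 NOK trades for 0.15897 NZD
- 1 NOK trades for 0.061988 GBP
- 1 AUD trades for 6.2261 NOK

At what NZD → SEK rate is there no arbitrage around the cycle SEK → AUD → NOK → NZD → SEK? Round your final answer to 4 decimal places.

5.6447

Known legs of the cycle: 0.17899 × 6.2261 × 0.15897 = 0.17715770031183
For no arbitrage the full-cycle product must be 1, so the missing rate is 1 / 0.17715770031183 ≈ 5.644688.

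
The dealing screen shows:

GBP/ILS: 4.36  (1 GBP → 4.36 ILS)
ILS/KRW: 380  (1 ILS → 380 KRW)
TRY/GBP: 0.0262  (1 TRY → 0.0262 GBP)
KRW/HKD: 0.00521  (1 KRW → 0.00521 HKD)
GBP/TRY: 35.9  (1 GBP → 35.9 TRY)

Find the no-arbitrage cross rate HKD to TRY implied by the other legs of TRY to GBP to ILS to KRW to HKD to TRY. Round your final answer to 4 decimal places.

Known legs of the cycle: 0.0262 × 4.36 × 380 × 0.00521 = 0.2261565136
For no arbitrage the full-cycle product must be 1, so the missing rate is 1 / 0.2261565136 ≈ 4.421717.

4.4217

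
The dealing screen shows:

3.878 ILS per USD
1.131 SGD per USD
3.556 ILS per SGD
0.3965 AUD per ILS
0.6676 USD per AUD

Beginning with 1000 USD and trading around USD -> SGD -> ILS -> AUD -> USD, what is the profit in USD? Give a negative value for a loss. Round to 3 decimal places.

1000 USD × 1.131 = 1131 SGD
1131 SGD × 3.556 = 4021.836 ILS
4021.836 ILS × 0.3965 = 1594.657974 AUD
1594.657974 AUD × 0.6676 = 1064.5936634424 USD
Net change: 1064.5936634424 − 1000 = 64.5936634424 USD

64.594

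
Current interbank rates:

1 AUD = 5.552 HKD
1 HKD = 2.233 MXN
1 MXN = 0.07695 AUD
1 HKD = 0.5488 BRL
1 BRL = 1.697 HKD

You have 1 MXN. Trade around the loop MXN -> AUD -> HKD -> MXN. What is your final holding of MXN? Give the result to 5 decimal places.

0.95400

1 MXN × 0.07695 = 0.07695 AUD
0.07695 AUD × 5.552 = 0.4272264 HKD
0.4272264 HKD × 2.233 = 0.9539965512 MXN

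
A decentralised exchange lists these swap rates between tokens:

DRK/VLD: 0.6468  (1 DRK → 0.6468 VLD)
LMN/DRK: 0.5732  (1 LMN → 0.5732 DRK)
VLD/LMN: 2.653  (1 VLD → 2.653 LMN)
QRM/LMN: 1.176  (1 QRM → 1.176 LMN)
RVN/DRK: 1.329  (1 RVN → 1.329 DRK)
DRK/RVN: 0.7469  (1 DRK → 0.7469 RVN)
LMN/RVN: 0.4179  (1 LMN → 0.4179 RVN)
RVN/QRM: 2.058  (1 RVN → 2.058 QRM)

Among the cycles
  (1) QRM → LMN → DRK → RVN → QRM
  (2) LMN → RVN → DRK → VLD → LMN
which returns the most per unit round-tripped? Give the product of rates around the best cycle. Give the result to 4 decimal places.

1.0361

(1) 1.176 × 0.5732 × 0.7469 × 2.058 = 1.03615
(2) 0.4179 × 1.329 × 0.6468 × 2.653 = 0.95303
Highest is cycle (1) at 1.0361 (>1, arbitrage).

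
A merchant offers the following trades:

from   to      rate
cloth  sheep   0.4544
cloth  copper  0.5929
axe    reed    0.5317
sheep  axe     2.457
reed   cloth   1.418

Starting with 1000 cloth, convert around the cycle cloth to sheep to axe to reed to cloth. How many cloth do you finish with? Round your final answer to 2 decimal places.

841.76

1000 cloth × 0.4544 = 454.4 sheep
454.4 sheep × 2.457 = 1116.4608 axe
1116.4608 axe × 0.5317 = 593.62220736 reed
593.62220736 reed × 1.418 = 841.75629003648 cloth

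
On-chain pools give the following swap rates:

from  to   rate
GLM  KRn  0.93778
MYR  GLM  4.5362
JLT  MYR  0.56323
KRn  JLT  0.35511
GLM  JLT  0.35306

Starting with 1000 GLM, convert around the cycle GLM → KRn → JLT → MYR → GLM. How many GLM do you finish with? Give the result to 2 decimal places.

1000 GLM × 0.93778 = 937.78 KRn
937.78 KRn × 0.35511 = 333.0150558 JLT
333.0150558 JLT × 0.56323 = 187.564069878234 MYR
187.564069878234 MYR × 4.5362 = 850.8281337816450708 GLM

850.83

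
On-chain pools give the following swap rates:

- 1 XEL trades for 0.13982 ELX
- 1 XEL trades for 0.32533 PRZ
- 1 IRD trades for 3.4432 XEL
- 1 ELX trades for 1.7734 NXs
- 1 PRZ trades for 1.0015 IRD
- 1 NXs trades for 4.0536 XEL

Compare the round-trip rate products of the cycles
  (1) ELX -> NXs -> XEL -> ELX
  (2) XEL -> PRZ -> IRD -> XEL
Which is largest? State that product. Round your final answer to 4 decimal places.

1.1219

(1) 1.7734 × 4.0536 × 0.13982 = 1.00512
(2) 0.32533 × 1.0015 × 3.4432 = 1.12186
Highest is cycle (2) at 1.1219 (>1, arbitrage).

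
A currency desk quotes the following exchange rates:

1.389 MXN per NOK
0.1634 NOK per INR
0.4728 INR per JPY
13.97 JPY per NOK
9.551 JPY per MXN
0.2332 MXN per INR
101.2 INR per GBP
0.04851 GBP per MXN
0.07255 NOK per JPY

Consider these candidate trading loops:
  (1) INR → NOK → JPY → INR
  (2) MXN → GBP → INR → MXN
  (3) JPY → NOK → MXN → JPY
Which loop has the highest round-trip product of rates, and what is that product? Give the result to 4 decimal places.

(1) 0.1634 × 13.97 × 0.4728 = 1.07926
(2) 0.04851 × 101.2 × 0.2332 = 1.14483
(3) 0.07255 × 1.389 × 9.551 = 0.96247
Highest is cycle (2) at 1.1448 (>1, arbitrage).

1.1448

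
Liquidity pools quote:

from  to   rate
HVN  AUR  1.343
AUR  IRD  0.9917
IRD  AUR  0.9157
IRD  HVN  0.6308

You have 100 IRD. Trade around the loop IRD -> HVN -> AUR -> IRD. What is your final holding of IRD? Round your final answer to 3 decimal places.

84.013

100 IRD × 0.6308 = 63.08 HVN
63.08 HVN × 1.343 = 84.71644 AUR
84.71644 AUR × 0.9917 = 84.013293548 IRD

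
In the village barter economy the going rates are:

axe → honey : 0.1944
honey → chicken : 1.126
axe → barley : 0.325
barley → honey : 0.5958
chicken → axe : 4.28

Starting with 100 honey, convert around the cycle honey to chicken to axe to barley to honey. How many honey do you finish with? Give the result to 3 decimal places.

100 honey × 1.126 = 112.6 chicken
112.6 chicken × 4.28 = 481.928 axe
481.928 axe × 0.325 = 156.6266 barley
156.6266 barley × 0.5958 = 93.31812828 honey

93.318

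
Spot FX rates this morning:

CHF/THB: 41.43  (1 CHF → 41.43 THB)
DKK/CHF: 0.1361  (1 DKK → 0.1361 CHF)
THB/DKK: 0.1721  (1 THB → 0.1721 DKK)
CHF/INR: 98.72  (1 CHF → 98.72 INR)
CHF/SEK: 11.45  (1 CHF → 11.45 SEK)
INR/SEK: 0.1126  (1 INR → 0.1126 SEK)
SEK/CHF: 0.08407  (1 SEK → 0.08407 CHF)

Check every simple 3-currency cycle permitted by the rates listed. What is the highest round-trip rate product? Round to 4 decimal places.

0.9704

CHF→THB→DKK→CHF: 41.43 × 0.1721 × 0.1361 = 0.97041
CHF→INR→SEK→CHF: 98.72 × 0.1126 × 0.08407 = 0.93451
Maximum is CHF→THB→DKK→CHF at 0.9704; no arbitrage — every cycle loses value.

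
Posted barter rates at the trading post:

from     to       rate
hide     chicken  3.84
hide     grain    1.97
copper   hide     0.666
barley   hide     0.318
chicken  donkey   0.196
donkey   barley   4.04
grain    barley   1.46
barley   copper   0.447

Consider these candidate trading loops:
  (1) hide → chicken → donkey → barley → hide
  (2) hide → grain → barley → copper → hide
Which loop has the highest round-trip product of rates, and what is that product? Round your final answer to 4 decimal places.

(1) 3.84 × 0.196 × 4.04 × 0.318 = 0.96693
(2) 1.97 × 1.46 × 0.447 × 0.666 = 0.85625
Highest is cycle (1) at 0.9669 (≤1, no arbitrage).

0.9669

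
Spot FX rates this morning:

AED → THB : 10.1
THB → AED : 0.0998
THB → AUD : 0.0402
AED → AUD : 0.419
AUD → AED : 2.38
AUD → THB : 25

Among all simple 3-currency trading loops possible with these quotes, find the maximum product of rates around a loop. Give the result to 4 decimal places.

1.0454

THB→AED→AUD→THB: 0.0998 × 0.419 × 25 = 1.04541
THB→AUD→AED→THB: 0.0402 × 2.38 × 10.1 = 0.96633
Maximum is THB→AED→AUD→THB at 1.0454; arbitrage exists.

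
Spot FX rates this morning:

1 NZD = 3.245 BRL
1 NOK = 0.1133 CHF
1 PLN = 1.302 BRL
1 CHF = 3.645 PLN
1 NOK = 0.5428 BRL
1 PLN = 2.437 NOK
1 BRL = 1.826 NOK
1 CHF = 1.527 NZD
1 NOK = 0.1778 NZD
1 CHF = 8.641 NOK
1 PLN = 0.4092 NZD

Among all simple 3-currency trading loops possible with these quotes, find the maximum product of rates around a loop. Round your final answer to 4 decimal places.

BRL→NOK→NZD→BRL: 1.826 × 0.1778 × 3.245 = 1.05353
CHF→PLN→NOK→CHF: 3.645 × 2.437 × 0.1133 = 1.00643
Maximum is BRL→NOK→NZD→BRL at 1.0535; arbitrage exists.

1.0535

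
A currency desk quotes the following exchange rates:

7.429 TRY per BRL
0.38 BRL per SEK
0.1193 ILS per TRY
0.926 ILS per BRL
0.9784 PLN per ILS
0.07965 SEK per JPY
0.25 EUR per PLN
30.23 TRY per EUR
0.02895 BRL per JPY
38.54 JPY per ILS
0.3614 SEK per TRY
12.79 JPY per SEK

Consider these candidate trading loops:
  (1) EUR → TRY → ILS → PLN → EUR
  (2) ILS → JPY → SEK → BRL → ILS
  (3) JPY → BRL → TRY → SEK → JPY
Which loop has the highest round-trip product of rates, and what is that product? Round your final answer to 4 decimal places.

(1) 30.23 × 0.1193 × 0.9784 × 0.25 = 0.88213
(2) 38.54 × 0.07965 × 0.38 × 0.926 = 1.08017
(3) 0.02895 × 7.429 × 0.3614 × 12.79 = 0.99412
Highest is cycle (2) at 1.0802 (>1, arbitrage).

1.0802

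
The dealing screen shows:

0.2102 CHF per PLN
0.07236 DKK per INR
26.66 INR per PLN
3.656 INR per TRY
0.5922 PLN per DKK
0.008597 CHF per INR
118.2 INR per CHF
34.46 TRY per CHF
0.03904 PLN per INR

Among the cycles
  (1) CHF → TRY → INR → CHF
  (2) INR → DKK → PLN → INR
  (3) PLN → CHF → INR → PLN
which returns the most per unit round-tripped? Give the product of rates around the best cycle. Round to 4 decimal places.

1.1424

(1) 34.46 × 3.656 × 0.008597 = 1.08310
(2) 0.07236 × 0.5922 × 26.66 = 1.14242
(3) 0.2102 × 118.2 × 0.03904 = 0.96997
Highest is cycle (2) at 1.1424 (>1, arbitrage).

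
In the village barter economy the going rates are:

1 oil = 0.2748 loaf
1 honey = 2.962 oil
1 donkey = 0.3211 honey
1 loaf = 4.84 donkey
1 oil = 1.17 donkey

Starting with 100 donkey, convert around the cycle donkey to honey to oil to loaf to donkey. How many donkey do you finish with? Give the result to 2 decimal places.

100 donkey × 0.3211 = 32.11 honey
32.11 honey × 2.962 = 95.10982 oil
95.10982 oil × 0.2748 = 26.136178536 loaf
26.136178536 loaf × 4.84 = 126.49910411424 donkey

126.50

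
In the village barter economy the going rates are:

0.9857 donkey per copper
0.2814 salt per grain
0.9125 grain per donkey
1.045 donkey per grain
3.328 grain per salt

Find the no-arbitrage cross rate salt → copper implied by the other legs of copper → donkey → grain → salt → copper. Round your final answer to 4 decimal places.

Known legs of the cycle: 0.9857 × 0.9125 × 0.2814 = 0.25310558175
For no arbitrage the full-cycle product must be 1, so the missing rate is 1 / 0.25310558175 ≈ 3.950920.

3.9509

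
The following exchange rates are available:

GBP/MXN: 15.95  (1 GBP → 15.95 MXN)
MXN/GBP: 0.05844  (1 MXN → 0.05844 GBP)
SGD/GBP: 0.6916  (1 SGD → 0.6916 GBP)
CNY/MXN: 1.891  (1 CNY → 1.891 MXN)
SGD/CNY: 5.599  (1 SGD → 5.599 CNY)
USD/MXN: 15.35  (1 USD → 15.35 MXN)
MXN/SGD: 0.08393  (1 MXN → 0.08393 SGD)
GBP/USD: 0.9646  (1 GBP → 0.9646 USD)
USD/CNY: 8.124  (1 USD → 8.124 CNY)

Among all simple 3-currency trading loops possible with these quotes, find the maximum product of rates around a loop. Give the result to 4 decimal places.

MXN→SGD→GBP→MXN: 0.08393 × 0.6916 × 15.95 = 0.92583
MXN→SGD→CNY→MXN: 0.08393 × 5.599 × 1.891 = 0.88863
MXN→GBP→USD→MXN: 0.05844 × 0.9646 × 15.35 = 0.86530
Maximum is MXN→SGD→GBP→MXN at 0.9258; no arbitrage — every cycle loses value.

0.9258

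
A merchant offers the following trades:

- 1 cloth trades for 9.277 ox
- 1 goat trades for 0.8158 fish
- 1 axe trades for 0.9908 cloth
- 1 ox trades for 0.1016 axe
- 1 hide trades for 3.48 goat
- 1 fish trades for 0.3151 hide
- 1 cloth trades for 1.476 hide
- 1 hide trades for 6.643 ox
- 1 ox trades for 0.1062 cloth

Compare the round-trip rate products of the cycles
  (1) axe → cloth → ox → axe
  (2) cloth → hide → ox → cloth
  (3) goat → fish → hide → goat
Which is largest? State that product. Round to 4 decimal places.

(1) 0.9908 × 9.277 × 0.1016 = 0.93387
(2) 1.476 × 6.643 × 0.1062 = 1.04130
(3) 0.8158 × 0.3151 × 3.48 = 0.89456
Highest is cycle (2) at 1.0413 (>1, arbitrage).

1.0413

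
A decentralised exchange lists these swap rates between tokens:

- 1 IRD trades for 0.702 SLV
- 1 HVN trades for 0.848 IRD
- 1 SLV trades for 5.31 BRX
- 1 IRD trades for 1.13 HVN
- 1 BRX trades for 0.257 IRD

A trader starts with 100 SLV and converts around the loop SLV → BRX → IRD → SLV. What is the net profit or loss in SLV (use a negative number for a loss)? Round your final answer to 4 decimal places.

100 SLV × 5.31 = 531 BRX
531 BRX × 0.257 = 136.467 IRD
136.467 IRD × 0.702 = 95.799834 SLV
Net change: 95.799834 − 100 = -4.200166 SLV

-4.2002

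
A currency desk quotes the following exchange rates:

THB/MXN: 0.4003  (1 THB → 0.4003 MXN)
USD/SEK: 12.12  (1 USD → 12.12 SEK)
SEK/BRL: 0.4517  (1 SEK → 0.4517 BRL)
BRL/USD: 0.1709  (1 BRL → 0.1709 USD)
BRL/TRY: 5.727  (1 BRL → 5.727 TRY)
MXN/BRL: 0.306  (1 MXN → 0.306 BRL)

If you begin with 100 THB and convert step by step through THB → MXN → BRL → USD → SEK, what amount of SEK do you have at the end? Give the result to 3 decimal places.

25.372

100 THB × 0.4003 = 40.03 MXN
40.03 MXN × 0.306 = 12.24918 BRL
12.24918 BRL × 0.1709 = 2.093384862 USD
2.093384862 USD × 12.12 = 25.37182452744 SEK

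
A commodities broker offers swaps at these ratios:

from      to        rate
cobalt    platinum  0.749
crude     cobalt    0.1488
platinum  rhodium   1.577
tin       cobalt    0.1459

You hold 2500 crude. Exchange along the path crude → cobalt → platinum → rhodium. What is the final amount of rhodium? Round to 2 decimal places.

2500 crude × 0.1488 = 372 cobalt
372 cobalt × 0.749 = 278.628 platinum
278.628 platinum × 1.577 = 439.396356 rhodium

439.40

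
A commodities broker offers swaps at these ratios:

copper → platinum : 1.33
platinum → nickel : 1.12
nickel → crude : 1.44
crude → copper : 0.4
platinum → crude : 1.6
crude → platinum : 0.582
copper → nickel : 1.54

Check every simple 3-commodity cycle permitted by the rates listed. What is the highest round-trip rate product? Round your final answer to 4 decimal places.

platinum→nickel→crude→platinum: 1.12 × 1.44 × 0.582 = 0.93865
crude→copper→nickel→crude: 0.4 × 1.54 × 1.44 = 0.88704
platinum→crude→copper→platinum: 1.6 × 0.4 × 1.33 = 0.85120
Maximum is platinum→nickel→crude→platinum at 0.9386; no arbitrage — every cycle loses value.

0.9386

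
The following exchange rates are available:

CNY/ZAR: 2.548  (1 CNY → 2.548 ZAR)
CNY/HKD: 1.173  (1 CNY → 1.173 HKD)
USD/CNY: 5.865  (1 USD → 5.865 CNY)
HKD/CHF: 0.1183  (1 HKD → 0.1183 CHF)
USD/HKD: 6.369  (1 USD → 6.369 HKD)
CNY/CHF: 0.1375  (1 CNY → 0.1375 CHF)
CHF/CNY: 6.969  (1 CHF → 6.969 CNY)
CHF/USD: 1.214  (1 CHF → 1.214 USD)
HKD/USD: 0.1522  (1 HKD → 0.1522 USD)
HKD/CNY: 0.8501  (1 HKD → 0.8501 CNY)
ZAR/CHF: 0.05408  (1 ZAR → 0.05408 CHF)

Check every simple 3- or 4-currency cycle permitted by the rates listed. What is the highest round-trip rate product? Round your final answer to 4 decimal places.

1.0471

CNY→HKD→USD→CNY: 1.173 × 0.1522 × 5.865 = 1.04708
CNY→HKD→CHF→USD→CNY: 1.173 × 0.1183 × 1.214 × 5.865 = 0.98803
CNY→ZAR→CHF→USD→CNY: 2.548 × 0.05408 × 1.214 × 5.865 = 0.98112
CNY→CHF→USD→CNY: 0.1375 × 1.214 × 5.865 = 0.97902
CNY→HKD→CHF→CNY: 1.173 × 0.1183 × 6.969 = 0.96706
CNY→ZAR→CHF→CNY: 2.548 × 0.05408 × 6.969 = 0.96030
HKD→CHF→USD→HKD: 0.1183 × 1.214 × 6.369 = 0.91469
CNY→CHF→USD→HKD→CNY: 0.1375 × 1.214 × 6.369 × 0.8501 = 0.90378
Maximum is CNY→HKD→USD→CNY at 1.0471; arbitrage exists.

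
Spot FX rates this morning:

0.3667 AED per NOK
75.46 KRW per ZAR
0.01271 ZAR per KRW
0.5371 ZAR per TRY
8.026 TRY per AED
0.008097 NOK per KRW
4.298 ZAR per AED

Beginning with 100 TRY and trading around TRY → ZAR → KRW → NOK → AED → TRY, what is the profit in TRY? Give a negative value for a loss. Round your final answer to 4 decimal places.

-3.4158

100 TRY × 0.5371 = 53.71 ZAR
53.71 ZAR × 75.46 = 4052.9566 KRW
4052.9566 KRW × 0.008097 = 32.8167895902 NOK
32.8167895902 NOK × 0.3667 = 12.03391674272634 AED
12.03391674272634 AED × 8.026 = 96.58421577712160484 TRY
Net change: 96.58421577712160484 − 100 = -3.41578422287839516 TRY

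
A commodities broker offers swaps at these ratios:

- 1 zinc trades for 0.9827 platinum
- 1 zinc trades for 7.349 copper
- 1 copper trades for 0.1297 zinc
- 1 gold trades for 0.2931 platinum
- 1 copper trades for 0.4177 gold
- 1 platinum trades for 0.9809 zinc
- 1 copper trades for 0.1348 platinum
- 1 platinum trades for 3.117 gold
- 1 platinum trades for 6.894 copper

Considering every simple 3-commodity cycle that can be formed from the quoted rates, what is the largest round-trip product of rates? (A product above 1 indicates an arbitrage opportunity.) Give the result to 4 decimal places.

zinc→copper→platinum→zinc: 7.349 × 0.1348 × 0.9809 = 0.97172
zinc→platinum→copper→zinc: 0.9827 × 6.894 × 0.1297 = 0.87868
copper→gold→platinum→copper: 0.4177 × 0.2931 × 6.894 = 0.84402
Maximum is zinc→copper→platinum→zinc at 0.9717; no arbitrage — every cycle loses value.

0.9717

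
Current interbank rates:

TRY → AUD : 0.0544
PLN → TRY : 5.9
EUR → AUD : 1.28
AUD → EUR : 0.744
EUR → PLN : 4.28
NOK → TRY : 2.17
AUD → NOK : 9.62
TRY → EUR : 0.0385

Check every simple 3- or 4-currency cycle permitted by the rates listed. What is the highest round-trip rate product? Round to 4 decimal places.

AUD→NOK→TRY→AUD: 9.62 × 2.17 × 0.0544 = 1.13562
EUR→AUD→NOK→TRY→EUR: 1.28 × 9.62 × 2.17 × 0.0385 = 1.02874
EUR→PLN→TRY→AUD→EUR: 4.28 × 5.9 × 0.0544 × 0.744 = 1.02204
EUR→PLN→TRY→EUR: 4.28 × 5.9 × 0.0385 = 0.97220
Maximum is AUD→NOK→TRY→AUD at 1.1356; arbitrage exists.

1.1356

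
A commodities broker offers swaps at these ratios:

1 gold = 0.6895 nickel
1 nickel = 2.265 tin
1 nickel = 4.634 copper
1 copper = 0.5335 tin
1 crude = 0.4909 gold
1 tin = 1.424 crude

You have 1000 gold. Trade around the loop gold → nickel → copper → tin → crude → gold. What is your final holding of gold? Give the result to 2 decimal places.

1191.59

1000 gold × 0.6895 = 689.5 nickel
689.5 nickel × 4.634 = 3195.143 copper
3195.143 copper × 0.5335 = 1704.6087905 tin
1704.6087905 tin × 1.424 = 2427.362917672 crude
2427.362917672 crude × 0.4909 = 1191.5924562851848 gold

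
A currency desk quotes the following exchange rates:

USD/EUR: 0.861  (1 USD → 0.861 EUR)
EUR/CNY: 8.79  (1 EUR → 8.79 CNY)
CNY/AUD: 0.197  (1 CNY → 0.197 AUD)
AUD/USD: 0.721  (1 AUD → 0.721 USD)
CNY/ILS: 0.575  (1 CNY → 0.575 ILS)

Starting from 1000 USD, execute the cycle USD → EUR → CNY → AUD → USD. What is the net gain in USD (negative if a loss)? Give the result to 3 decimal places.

74.963

1000 USD × 0.861 = 861 EUR
861 EUR × 8.79 = 7568.19 CNY
7568.19 CNY × 0.197 = 1490.93343 AUD
1490.93343 AUD × 0.721 = 1074.96300303 USD
Net change: 1074.96300303 − 1000 = 74.96300303 USD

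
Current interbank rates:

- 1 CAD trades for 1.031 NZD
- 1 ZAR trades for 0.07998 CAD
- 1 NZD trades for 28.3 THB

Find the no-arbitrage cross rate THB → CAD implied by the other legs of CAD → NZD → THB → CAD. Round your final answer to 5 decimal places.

Known legs of the cycle: 1.031 × 28.3 = 29.1773
For no arbitrage the full-cycle product must be 1, so the missing rate is 1 / 29.1773 ≈ 0.0342732.

0.03427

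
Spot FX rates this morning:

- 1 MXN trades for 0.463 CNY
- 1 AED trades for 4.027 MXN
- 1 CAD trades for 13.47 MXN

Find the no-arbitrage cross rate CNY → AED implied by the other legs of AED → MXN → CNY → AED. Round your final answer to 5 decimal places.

Known legs of the cycle: 4.027 × 0.463 = 1.864501
For no arbitrage the full-cycle product must be 1, so the missing rate is 1 / 1.864501 ≈ 0.5363365.

0.53634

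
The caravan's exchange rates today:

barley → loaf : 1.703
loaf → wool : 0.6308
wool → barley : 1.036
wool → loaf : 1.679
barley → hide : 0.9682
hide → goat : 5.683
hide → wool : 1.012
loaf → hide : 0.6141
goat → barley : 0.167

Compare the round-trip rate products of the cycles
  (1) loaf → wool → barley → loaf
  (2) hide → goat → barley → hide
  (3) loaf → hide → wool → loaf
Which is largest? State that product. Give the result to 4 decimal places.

1.1129

(1) 0.6308 × 1.036 × 1.703 = 1.11293
(2) 5.683 × 0.167 × 0.9682 = 0.91888
(3) 0.6141 × 1.012 × 1.679 = 1.04345
Highest is cycle (1) at 1.1129 (>1, arbitrage).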